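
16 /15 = 1.07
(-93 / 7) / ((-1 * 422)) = 93 / 2954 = 0.03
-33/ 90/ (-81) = 0.00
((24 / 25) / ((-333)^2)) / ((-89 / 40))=-64 / 16448535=-0.00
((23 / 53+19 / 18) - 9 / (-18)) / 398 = 949 / 189846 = 0.00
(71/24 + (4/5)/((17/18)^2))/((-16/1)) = -133699/554880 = -0.24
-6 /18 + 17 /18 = 0.61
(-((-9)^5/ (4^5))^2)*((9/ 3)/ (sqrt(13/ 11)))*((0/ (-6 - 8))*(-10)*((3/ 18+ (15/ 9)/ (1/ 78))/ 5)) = 0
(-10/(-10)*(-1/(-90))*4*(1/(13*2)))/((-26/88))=-44/7605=-0.01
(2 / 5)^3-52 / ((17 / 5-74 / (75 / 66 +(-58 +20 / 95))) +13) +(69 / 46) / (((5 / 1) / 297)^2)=5289.67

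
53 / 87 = 0.61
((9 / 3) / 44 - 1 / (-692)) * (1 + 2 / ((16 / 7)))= 3975 / 30448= 0.13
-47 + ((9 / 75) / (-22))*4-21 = -68.02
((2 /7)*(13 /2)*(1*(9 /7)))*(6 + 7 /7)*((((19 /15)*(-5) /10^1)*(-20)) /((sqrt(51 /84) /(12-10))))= 5928*sqrt(119) /119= 543.42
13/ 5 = 2.60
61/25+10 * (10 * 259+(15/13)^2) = 109494059/4225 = 25915.75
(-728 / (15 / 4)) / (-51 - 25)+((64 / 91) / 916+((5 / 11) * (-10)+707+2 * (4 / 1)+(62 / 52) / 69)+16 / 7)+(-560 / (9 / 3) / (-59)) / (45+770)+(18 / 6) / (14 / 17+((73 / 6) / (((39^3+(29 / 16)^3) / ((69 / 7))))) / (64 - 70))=1348936304988920861149325 / 1876230349887651504747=718.96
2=2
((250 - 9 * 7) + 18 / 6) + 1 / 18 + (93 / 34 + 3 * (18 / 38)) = 564574 / 2907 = 194.21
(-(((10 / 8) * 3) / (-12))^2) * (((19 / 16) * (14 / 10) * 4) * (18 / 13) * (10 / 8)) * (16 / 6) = -9975 / 3328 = -3.00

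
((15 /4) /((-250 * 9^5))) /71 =-1 /279498600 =-0.00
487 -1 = 486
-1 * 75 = -75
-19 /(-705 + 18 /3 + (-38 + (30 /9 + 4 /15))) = 5 /193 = 0.03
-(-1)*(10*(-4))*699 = -27960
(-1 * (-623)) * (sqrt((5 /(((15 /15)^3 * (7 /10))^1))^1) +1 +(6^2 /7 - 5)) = 712 +445 * sqrt(14) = 2377.04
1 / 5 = 0.20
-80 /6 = -13.33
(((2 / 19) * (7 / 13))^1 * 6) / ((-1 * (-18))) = 14 / 741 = 0.02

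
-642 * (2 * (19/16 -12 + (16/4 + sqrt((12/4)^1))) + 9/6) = 31137/4 -1284 * sqrt(3) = 5560.30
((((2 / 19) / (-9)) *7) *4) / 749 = -8 / 18297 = -0.00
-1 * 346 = -346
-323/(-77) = 323/77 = 4.19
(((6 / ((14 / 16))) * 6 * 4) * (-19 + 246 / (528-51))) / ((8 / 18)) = -2539296 / 371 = -6844.46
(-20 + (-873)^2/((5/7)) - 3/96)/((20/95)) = 5068062.70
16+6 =22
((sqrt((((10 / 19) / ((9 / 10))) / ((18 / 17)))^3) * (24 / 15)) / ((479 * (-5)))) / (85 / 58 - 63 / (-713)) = -56241440 * sqrt(646) / 8100357873309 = -0.00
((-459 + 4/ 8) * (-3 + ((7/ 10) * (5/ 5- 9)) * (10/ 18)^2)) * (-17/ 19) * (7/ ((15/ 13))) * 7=-3803263919/ 46170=-82375.22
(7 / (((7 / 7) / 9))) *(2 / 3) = 42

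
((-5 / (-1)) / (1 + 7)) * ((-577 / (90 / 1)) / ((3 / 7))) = -4039 / 432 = -9.35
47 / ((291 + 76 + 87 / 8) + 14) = 376 / 3135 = 0.12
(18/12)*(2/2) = 3/2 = 1.50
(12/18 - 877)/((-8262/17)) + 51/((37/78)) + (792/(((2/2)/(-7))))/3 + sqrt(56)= -93795011/53946 + 2*sqrt(14)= -1731.20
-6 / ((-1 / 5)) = 30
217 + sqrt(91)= 226.54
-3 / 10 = -0.30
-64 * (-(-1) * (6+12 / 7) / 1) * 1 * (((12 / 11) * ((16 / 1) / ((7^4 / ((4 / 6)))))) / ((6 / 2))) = -147456 / 184877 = -0.80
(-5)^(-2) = 1/25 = 0.04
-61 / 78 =-0.78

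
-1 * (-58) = 58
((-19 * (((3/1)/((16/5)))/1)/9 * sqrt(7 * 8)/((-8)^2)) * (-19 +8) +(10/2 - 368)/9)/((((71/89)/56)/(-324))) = 65130912/71 - 17577945 * sqrt(14)/1136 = 859440.09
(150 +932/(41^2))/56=2.69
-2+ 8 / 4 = 0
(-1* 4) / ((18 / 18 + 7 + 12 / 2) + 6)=-1 / 5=-0.20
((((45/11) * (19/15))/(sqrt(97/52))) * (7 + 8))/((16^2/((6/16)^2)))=7695 * sqrt(1261)/8740864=0.03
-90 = -90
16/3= 5.33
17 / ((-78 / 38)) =-323 / 39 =-8.28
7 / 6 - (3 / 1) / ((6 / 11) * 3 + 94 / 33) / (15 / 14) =301 / 555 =0.54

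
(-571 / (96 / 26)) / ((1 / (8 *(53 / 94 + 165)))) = -115524149 / 564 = -204830.05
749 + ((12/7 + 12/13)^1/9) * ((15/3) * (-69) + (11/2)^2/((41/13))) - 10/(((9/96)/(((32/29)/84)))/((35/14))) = 630246079/973791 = 647.21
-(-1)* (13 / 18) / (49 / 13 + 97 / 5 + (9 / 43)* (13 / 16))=0.03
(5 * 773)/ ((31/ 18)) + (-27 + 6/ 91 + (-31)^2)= 8965870/ 2821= 3178.26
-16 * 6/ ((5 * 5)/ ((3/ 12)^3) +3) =-96/ 1603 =-0.06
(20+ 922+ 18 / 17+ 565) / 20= 75.40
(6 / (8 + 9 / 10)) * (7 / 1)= 420 / 89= 4.72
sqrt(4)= 2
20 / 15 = 4 / 3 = 1.33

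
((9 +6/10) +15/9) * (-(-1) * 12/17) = 676/85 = 7.95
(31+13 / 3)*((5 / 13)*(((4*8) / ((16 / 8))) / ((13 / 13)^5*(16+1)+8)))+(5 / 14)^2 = 337291 / 38220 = 8.82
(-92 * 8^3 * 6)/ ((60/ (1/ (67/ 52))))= -1224704/ 335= -3655.83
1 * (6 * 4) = 24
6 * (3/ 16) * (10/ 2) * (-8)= -45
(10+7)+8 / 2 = 21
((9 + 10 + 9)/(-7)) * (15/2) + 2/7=-208/7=-29.71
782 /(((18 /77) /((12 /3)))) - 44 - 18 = 119870 /9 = 13318.89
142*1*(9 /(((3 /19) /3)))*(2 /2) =24282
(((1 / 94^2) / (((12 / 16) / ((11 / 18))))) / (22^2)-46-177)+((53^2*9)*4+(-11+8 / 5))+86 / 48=1323868603021 / 13121460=100893.39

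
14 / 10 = 7 / 5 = 1.40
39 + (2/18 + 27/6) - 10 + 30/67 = 41075/1206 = 34.06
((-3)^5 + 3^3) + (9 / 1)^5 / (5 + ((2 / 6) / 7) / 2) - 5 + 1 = 2433638 / 211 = 11533.83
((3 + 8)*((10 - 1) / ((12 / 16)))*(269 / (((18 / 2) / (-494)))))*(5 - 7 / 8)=-8039603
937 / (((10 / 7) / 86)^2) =84893137 / 25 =3395725.48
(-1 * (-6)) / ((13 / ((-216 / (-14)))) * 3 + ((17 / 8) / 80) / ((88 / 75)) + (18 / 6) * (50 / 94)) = 28588032 / 19755097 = 1.45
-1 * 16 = -16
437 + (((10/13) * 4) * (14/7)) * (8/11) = 63131/143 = 441.48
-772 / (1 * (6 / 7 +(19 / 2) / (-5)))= 54040 / 73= 740.27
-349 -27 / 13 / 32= -145211 / 416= -349.06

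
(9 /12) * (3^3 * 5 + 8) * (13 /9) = 1859 /12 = 154.92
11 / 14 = 0.79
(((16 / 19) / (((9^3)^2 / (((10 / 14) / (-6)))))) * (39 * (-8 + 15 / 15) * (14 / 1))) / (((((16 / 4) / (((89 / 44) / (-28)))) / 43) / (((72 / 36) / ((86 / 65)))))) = -376025 / 444284676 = -0.00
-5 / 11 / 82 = -5 / 902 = -0.01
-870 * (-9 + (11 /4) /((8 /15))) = 53505 /16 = 3344.06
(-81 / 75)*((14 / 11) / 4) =-189 / 550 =-0.34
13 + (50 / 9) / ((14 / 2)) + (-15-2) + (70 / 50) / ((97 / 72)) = -66218 / 30555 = -2.17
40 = 40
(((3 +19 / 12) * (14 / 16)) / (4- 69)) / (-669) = 0.00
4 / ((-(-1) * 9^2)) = 4 / 81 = 0.05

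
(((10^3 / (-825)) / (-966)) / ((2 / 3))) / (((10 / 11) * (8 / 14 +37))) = 0.00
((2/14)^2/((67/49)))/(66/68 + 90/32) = 272/68943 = 0.00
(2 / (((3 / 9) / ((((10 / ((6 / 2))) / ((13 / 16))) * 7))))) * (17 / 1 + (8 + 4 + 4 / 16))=5040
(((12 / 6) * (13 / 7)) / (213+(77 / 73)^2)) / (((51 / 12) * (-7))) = -277108 / 475228999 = -0.00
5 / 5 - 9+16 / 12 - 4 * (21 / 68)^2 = -24443 / 3468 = -7.05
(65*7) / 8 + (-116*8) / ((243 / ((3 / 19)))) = 692821 / 12312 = 56.27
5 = 5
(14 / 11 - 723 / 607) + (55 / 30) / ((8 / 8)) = 76717 / 40062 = 1.91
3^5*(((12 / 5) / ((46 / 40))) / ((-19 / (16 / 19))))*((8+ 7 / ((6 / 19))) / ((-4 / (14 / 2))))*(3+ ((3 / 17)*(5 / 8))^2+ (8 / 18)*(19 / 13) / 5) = 1163030774409 / 311943710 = 3728.34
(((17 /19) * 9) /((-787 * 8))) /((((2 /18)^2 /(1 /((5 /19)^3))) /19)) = -85003587 /787000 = -108.01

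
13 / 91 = 1 / 7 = 0.14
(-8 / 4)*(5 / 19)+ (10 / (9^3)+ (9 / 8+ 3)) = 400283 / 110808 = 3.61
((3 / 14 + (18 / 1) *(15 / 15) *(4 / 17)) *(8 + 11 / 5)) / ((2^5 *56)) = 3177 / 125440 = 0.03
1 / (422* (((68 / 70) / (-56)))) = -490 / 3587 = -0.14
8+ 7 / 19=8.37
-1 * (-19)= 19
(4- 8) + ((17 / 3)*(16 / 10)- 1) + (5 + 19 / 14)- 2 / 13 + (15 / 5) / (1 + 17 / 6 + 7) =28793 / 2730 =10.55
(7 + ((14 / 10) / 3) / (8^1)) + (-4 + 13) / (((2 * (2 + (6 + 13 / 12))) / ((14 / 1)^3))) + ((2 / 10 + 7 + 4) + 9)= 18137659 / 13080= 1386.67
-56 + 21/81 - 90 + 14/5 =-19297/135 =-142.94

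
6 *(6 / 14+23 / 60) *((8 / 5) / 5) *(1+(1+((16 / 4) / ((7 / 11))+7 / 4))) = 95821 / 6125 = 15.64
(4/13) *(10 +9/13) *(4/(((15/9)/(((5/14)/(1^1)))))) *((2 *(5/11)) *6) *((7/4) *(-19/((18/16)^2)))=-6760960/16731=-404.10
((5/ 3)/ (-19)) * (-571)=2855/ 57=50.09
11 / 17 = 0.65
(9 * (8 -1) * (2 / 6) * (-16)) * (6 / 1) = -2016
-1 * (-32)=32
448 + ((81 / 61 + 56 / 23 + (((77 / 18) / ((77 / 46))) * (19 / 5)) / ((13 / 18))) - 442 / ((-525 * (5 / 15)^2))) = 472.79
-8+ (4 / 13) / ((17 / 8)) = -1736 / 221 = -7.86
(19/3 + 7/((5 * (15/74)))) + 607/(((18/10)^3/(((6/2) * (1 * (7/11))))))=14162888/66825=211.94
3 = 3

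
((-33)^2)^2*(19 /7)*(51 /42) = 383052483 /98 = 3908698.81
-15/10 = -3/2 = -1.50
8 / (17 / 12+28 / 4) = 96 / 101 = 0.95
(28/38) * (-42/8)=-147/38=-3.87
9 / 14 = 0.64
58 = 58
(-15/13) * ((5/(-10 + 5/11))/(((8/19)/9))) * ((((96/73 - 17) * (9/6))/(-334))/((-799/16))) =-32306175/1772790838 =-0.02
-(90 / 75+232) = -1166 / 5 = -233.20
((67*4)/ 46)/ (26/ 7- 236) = -469/ 18699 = -0.03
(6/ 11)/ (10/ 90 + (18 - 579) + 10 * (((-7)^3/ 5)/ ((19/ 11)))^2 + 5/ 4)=389880/ 10874520283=0.00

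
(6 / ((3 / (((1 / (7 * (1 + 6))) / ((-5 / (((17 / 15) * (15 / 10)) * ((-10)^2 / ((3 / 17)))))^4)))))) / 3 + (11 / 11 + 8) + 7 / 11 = 2455467881374 / 130977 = 18747321.14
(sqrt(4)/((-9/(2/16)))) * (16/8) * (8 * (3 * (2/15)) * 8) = -64/45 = -1.42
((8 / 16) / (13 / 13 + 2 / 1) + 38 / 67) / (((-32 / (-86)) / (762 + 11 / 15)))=1504.24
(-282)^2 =79524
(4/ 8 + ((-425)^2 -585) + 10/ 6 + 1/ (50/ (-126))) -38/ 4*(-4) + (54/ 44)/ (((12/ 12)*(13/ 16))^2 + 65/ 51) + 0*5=7505185545703/ 41677350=180078.28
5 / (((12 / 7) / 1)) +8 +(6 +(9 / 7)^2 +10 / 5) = 12095 / 588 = 20.57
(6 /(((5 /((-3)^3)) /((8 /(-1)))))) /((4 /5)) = 324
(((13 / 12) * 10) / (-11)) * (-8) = 260 / 33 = 7.88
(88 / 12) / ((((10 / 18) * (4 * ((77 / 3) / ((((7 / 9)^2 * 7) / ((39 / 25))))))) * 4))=245 / 2808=0.09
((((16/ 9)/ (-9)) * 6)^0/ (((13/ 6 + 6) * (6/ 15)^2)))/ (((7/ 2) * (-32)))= -0.01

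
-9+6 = -3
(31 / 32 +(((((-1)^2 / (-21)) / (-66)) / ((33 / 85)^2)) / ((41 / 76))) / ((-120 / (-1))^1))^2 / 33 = 0.03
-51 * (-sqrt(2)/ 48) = 17 * sqrt(2)/ 16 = 1.50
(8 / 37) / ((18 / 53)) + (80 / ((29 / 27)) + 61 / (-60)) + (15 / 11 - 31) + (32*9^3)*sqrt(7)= 94470571 / 2124540 + 23328*sqrt(7)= 61764.55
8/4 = 2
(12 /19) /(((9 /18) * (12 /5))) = 10 /19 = 0.53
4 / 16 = 1 / 4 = 0.25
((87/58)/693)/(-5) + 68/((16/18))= 88357/1155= 76.50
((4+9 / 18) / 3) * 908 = 1362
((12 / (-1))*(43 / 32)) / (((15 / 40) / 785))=-33755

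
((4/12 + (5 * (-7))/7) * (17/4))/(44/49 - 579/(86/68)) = 250733/5776332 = 0.04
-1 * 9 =-9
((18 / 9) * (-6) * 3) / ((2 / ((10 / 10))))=-18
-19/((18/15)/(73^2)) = -506255/6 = -84375.83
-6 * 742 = -4452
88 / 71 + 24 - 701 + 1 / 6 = -287803 / 426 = -675.59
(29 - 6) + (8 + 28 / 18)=293 / 9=32.56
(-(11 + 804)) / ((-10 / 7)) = 1141 / 2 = 570.50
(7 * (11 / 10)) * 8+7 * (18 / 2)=623 / 5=124.60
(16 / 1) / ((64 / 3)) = 3 / 4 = 0.75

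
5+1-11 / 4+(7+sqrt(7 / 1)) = sqrt(7)+41 / 4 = 12.90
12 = 12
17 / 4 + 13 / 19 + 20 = 1895 / 76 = 24.93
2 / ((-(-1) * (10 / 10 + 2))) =2 / 3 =0.67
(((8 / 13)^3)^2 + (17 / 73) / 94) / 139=1880887881 / 4603897306762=0.00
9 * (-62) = -558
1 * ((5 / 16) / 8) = 5 / 128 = 0.04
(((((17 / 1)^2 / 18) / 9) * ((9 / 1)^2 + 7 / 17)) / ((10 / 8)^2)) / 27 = 188224 / 54675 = 3.44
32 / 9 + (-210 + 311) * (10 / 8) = 4673 / 36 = 129.81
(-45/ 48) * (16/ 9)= -5/ 3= -1.67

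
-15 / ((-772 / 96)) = 360 / 193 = 1.87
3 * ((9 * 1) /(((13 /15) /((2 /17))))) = 810 /221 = 3.67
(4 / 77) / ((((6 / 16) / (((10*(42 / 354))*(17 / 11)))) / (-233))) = -1267520 / 21417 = -59.18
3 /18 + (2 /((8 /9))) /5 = 37 /60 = 0.62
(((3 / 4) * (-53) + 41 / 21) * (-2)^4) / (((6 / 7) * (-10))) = 70.56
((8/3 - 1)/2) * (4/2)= 5/3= 1.67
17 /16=1.06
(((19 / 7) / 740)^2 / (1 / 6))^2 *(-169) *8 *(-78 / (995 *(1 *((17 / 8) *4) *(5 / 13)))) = 100496648187 / 475719633683218750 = 0.00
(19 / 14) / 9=19 / 126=0.15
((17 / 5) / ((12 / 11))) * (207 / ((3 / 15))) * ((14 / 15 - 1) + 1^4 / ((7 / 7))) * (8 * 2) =48171.20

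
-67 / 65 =-1.03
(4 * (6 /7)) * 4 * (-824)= -79104 /7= -11300.57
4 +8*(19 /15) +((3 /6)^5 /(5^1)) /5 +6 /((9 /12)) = 53123 /2400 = 22.13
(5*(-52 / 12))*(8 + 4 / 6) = -187.78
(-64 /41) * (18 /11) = -2.55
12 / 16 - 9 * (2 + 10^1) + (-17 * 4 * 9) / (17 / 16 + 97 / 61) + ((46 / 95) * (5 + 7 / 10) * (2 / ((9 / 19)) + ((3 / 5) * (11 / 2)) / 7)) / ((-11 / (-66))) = -786038653 / 3020500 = -260.23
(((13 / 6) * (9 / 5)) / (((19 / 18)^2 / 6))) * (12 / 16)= 28431 / 1805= 15.75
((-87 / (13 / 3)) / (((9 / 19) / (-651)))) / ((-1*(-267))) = 119567 / 1157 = 103.34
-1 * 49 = -49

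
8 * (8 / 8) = 8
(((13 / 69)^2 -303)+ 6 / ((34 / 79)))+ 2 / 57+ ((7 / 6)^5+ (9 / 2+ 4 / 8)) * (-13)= -507663549761 / 1328661792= -382.09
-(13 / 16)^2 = -169 / 256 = -0.66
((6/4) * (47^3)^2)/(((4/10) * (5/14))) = 226363521909/2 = 113181760954.50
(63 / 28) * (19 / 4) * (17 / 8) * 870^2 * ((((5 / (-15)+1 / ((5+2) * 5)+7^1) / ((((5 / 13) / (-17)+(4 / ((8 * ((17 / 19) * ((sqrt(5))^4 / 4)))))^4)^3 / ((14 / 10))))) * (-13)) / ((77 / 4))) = 189406296791672264625470561325550079345703125 / 19987646129749233677561906953944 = 9476168207208.93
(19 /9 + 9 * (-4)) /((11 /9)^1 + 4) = -6.49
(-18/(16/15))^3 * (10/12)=-4100625/1024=-4004.52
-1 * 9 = -9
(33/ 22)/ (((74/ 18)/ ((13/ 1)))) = 351/ 74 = 4.74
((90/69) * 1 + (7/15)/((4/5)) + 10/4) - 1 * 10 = -1549/276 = -5.61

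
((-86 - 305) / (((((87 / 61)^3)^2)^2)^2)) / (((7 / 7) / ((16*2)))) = -88154152788661352073955112276816327984568480992 / 35355913511525016643527540154987349596888122561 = -2.49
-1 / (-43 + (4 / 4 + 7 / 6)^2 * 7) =36 / 365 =0.10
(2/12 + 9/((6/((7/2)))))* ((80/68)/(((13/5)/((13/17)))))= 1625/867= 1.87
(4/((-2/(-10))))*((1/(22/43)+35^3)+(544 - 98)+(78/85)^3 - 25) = 1169996559038/1351075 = 865974.55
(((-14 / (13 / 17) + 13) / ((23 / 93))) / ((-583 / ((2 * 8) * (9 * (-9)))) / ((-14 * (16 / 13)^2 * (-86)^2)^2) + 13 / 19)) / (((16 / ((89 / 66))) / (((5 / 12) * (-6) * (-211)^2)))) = 99619945832432377147686912 / 338566663707524149183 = 294240.27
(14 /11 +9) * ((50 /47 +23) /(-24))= -42601 /4136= -10.30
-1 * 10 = -10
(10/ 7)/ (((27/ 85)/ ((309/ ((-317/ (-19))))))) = 83.29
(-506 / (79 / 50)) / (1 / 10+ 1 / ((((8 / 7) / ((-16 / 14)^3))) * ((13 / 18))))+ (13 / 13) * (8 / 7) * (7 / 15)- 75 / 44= 105701667839 / 567439620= 186.28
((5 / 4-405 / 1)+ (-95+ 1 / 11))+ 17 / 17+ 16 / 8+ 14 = -21193 / 44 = -481.66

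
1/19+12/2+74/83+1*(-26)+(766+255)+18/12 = 3164863/3154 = 1003.44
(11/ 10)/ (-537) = -0.00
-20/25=-0.80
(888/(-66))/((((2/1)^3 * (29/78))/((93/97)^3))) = -1160687151/291142687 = -3.99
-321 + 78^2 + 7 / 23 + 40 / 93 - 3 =12322211 / 2139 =5760.73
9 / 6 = 3 / 2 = 1.50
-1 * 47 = -47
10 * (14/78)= 1.79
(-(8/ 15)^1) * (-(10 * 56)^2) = 501760/ 3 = 167253.33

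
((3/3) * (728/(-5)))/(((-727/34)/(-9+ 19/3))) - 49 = -732361/10905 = -67.16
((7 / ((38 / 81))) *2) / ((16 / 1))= 567 / 304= 1.87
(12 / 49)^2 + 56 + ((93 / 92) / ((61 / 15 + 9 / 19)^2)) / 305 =1264831055781985 / 22562040531632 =56.06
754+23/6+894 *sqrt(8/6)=4547/6+596 *sqrt(3)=1790.14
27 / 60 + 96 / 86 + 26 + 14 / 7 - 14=13387 / 860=15.57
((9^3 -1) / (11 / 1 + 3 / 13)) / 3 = 4732 / 219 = 21.61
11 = 11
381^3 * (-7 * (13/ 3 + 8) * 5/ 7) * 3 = -10231673085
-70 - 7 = -77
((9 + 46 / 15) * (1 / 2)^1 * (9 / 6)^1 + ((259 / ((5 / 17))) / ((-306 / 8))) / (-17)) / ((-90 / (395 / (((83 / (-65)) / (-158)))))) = -2583031321 / 457164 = -5650.12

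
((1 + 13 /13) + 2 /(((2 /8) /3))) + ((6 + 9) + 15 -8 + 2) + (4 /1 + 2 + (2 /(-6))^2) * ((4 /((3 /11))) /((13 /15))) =17950 /117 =153.42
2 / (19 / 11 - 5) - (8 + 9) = -317 / 18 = -17.61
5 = 5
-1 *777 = -777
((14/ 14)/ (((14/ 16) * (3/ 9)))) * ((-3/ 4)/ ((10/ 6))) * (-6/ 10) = 162/ 175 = 0.93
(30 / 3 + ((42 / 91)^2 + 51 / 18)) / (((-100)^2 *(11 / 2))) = 13229 / 55770000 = 0.00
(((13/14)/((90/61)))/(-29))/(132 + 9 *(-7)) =-0.00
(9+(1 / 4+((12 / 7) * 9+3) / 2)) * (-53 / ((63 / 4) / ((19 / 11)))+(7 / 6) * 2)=-113317 / 1764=-64.24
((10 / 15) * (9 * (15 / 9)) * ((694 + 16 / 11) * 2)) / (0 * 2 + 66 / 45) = 1147500 / 121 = 9483.47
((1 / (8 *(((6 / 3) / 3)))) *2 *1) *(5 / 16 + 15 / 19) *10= 5025 / 1216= 4.13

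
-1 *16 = -16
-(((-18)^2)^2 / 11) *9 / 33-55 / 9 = -2841007 / 1089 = -2608.82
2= 2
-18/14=-9/7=-1.29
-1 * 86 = -86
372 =372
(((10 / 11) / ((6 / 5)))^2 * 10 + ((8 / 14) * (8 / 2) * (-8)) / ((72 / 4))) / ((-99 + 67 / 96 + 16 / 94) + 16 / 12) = -18051008 / 369931485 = -0.05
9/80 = 0.11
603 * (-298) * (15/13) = -2695410/13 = -207339.23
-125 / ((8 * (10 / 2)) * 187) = -25 / 1496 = -0.02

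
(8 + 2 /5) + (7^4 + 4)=12067 /5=2413.40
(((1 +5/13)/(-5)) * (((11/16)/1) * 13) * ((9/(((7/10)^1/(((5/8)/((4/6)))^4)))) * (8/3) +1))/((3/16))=-26005551/71680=-362.80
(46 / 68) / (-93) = -23 / 3162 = -0.01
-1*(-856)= 856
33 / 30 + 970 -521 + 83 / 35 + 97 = 38463 / 70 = 549.47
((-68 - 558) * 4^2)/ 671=-10016/ 671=-14.93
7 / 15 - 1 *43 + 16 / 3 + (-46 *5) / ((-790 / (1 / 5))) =-14671 / 395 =-37.14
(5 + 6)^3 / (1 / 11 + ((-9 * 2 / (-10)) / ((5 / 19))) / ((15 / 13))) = 1830125 / 8276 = 221.14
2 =2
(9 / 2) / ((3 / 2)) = 3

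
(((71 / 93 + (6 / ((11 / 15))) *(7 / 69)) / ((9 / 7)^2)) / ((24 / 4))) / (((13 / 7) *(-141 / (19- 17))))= -12860099 / 10480263651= -0.00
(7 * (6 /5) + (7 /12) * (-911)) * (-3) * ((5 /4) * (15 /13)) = 470715 /208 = 2263.05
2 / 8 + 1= 5 / 4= 1.25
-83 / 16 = -5.19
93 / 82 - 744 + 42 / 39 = -790747 / 1066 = -741.79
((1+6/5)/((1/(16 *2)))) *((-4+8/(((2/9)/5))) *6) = 371712/5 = 74342.40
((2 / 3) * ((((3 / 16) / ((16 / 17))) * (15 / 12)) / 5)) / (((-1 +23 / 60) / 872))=-27795 / 592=-46.95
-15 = -15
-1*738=-738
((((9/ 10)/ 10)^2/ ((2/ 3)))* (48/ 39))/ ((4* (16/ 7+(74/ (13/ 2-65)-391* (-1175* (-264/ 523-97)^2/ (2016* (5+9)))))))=33499643688/ 1386749475967181875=0.00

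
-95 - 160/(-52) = -1195/13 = -91.92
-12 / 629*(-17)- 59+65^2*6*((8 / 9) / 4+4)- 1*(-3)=11874520 / 111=106977.66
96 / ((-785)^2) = 96 / 616225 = 0.00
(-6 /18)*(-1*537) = 179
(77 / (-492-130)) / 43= -77 / 26746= -0.00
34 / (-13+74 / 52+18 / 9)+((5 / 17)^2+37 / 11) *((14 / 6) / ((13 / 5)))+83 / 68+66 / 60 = 384176131 / 205808460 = 1.87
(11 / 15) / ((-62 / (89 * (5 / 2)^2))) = -4895 / 744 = -6.58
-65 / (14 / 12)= -390 / 7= -55.71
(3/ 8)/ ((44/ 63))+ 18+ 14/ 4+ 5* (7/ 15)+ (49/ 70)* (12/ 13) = 1717127/ 68640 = 25.02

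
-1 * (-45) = 45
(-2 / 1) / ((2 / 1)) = -1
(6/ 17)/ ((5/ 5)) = 6/ 17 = 0.35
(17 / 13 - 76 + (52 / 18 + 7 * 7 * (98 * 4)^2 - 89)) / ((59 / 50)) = 44046844900 / 6903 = 6380826.44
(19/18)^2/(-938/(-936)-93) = -4693/387495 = -0.01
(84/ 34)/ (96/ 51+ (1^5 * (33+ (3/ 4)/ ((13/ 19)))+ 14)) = 728/ 14727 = 0.05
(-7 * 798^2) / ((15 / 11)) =-16344636 / 5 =-3268927.20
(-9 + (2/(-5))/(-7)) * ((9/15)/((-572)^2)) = -939/57257200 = -0.00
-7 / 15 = -0.47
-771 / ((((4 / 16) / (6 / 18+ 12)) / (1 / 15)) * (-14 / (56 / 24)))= 19018 / 45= 422.62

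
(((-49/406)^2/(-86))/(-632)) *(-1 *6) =-147/91420064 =-0.00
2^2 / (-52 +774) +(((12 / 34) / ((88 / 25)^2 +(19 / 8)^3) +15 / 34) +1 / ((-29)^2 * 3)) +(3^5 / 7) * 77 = 2673.46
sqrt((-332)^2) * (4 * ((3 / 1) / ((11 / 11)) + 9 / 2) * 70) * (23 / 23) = 697200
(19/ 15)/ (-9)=-19/ 135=-0.14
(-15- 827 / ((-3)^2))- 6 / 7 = -6788 / 63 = -107.75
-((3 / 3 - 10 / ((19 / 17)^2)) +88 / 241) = 577721 / 87001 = 6.64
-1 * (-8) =8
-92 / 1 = -92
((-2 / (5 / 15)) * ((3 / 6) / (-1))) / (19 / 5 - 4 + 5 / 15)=45 / 2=22.50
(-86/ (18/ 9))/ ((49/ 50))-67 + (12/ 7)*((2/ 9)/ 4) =-16285/ 147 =-110.78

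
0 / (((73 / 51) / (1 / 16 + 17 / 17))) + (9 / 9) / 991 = 1 / 991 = 0.00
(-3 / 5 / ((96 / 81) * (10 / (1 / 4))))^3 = -531441 / 262144000000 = -0.00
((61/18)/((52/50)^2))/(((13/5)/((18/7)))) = 190625/61516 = 3.10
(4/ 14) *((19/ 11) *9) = 342/ 77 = 4.44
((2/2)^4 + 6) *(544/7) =544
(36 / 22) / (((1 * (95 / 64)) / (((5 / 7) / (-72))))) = -16 / 1463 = -0.01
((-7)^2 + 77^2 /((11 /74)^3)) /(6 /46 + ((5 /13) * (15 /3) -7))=-5937097985 /16269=-364933.18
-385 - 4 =-389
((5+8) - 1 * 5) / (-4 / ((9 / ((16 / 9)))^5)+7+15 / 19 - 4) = 66248903619 / 31371098137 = 2.11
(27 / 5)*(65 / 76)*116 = 10179 / 19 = 535.74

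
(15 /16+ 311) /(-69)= -217 /48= -4.52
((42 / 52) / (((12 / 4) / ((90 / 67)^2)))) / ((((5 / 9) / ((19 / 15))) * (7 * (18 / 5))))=2565 / 58357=0.04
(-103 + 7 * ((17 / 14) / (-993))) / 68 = -1.51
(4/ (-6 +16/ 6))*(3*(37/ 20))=-333/ 50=-6.66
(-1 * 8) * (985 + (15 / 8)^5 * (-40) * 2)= 1779595 / 256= 6951.54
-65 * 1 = -65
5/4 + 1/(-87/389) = -1121/348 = -3.22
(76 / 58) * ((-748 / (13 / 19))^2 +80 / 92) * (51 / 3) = 3001035049432 / 112723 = 26623094.22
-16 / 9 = -1.78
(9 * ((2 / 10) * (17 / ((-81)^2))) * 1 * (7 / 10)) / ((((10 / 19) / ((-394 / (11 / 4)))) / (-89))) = 79284226 / 1002375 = 79.10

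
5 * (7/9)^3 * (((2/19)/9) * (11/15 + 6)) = 69286/373977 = 0.19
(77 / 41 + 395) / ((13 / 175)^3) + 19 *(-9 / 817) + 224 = 3750800060971 / 3873311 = 968370.49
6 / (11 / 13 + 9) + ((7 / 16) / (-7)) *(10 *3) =-81 / 64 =-1.27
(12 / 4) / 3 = 1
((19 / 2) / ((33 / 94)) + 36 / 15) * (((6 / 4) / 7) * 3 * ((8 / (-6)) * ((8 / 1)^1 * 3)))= -233328 / 385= -606.05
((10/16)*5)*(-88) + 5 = -270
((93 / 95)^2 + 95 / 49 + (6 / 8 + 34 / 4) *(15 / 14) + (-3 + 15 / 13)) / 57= 504142729 / 2621509800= 0.19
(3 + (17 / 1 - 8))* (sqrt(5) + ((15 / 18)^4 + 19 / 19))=44.62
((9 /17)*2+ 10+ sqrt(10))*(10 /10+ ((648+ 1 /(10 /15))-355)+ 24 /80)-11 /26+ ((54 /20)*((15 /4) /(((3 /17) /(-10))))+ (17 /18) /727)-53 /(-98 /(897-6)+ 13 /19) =1479*sqrt(10) /5+ 43074854668931 /16537170780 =3540.13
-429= -429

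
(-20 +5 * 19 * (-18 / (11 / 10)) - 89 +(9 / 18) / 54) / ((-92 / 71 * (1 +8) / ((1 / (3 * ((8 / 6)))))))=140315951 / 3934656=35.66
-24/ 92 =-6/ 23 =-0.26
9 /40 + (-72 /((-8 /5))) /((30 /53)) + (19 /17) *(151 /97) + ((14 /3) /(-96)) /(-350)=967217429 /11872800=81.46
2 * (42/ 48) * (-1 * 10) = -35/ 2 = -17.50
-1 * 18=-18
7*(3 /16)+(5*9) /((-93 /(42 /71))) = 36141 /35216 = 1.03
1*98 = 98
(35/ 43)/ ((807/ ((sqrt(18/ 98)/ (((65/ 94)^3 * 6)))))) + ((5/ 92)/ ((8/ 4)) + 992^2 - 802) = 344825318775280253/ 350695246200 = 983262.03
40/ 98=20/ 49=0.41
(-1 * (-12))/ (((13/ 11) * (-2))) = -5.08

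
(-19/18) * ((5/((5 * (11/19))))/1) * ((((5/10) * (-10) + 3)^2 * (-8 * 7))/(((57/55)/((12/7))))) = 6080/9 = 675.56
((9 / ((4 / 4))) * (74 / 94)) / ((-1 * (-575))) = 333 / 27025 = 0.01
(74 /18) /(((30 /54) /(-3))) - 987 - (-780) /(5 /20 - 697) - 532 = -7164074 /4645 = -1542.32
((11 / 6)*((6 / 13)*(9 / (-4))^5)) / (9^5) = -11 / 13312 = -0.00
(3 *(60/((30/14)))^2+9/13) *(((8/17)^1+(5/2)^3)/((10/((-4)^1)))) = -13390113/884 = -15147.19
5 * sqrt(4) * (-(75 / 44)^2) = -28125 / 968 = -29.05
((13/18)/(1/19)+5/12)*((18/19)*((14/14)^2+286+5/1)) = 74314/19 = 3911.26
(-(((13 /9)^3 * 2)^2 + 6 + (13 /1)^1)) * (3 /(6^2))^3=-29404615 /918330048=-0.03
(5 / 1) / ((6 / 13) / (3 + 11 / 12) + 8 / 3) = 9165 / 5104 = 1.80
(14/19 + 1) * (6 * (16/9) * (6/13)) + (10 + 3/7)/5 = 91951/8645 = 10.64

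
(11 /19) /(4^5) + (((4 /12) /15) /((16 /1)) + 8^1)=7005871 /875520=8.00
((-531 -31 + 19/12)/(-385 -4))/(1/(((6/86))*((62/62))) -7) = 6725/34232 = 0.20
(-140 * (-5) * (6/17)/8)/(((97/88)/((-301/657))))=-4635400/361131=-12.84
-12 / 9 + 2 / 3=-2 / 3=-0.67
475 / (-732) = -0.65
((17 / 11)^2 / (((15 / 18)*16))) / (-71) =-867 / 343640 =-0.00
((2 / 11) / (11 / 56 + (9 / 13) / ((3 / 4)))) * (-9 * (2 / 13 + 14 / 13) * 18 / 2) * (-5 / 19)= 145152 / 34067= 4.26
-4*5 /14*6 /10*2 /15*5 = -4 /7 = -0.57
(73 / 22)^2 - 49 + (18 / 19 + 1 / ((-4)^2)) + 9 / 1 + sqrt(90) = -1029209 / 36784 + 3 * sqrt(10) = -18.49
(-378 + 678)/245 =60/49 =1.22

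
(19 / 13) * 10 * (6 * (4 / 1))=4560 / 13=350.77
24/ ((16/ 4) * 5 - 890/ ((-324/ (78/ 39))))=1944/ 2065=0.94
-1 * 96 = -96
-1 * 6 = -6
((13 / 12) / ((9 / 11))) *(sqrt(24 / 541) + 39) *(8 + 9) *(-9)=-7943.42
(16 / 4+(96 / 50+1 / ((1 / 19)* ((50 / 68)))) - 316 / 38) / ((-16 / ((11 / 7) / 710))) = -0.00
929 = 929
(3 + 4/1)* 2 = 14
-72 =-72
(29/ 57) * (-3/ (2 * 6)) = -29/ 228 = -0.13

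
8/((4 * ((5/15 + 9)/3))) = 9/14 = 0.64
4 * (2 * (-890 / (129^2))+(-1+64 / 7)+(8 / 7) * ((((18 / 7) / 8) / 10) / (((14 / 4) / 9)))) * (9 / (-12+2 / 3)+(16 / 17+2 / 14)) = 9.43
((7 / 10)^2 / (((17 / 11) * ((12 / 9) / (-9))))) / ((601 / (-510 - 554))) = 1935549 / 510850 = 3.79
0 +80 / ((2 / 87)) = 3480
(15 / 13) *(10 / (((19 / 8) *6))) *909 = 181800 / 247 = 736.03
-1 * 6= -6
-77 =-77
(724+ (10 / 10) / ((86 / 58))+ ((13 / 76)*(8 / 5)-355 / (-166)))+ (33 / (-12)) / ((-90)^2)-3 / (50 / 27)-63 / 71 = 113028833878201 / 155992424400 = 724.58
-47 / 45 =-1.04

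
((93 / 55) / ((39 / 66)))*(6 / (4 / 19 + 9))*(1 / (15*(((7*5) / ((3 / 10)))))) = 10602 / 9953125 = 0.00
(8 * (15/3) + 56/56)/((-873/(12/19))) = -0.03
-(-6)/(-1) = -6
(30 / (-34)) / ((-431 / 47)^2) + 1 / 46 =1633727 / 145265102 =0.01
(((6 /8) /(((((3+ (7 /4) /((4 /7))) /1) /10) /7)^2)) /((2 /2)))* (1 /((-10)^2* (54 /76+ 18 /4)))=59584 /310497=0.19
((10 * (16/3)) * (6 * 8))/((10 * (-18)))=-128/9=-14.22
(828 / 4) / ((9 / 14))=322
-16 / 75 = -0.21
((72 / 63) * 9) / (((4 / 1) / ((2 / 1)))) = 36 / 7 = 5.14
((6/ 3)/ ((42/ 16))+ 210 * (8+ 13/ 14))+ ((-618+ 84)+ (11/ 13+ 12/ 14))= 1343.47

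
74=74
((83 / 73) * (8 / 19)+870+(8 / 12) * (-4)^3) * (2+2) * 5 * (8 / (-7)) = -551124160 / 29127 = -18921.42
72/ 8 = 9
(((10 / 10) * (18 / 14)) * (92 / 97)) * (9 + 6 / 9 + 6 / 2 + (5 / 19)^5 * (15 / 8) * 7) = 52006574499 / 3362542442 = 15.47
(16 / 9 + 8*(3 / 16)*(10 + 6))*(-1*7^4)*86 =-47904752 / 9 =-5322750.22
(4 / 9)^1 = 4 / 9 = 0.44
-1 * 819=-819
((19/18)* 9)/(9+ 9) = 19/36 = 0.53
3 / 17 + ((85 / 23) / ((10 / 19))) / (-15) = -3421 / 11730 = -0.29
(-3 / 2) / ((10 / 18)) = -27 / 10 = -2.70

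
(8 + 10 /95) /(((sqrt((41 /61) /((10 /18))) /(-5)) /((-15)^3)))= 124350.53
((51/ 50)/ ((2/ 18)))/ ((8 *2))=459/ 800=0.57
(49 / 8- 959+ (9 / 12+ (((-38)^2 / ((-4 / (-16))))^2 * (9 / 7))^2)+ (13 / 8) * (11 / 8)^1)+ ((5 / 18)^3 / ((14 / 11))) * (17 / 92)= 48372563096994680912617 / 26290656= 1839914648649112.48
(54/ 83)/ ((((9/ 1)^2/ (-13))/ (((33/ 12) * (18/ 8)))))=-429/ 664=-0.65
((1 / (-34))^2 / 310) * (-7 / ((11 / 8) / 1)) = -7 / 492745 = -0.00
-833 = -833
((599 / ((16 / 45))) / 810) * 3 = 599 / 96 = 6.24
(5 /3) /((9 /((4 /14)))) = 10 /189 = 0.05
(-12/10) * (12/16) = -9/10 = -0.90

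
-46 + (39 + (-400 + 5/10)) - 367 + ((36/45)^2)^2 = -966363/1250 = -773.09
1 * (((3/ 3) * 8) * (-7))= -56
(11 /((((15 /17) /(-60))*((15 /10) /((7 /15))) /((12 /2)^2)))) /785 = -41888 /3925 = -10.67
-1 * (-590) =590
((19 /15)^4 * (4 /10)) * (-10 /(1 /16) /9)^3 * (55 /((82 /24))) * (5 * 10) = -3757915504640 /807003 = -4656631.39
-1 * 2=-2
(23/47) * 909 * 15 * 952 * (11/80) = 82101789/94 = 873423.29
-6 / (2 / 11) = -33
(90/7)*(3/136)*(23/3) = 2.17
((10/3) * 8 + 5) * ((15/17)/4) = 475/68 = 6.99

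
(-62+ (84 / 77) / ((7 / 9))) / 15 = -4666 / 1155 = -4.04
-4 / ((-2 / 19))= 38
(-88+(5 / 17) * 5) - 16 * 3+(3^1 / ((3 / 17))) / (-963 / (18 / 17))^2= -1540227 / 11449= -134.53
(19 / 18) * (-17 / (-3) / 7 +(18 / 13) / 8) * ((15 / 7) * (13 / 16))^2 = 6625775 / 2107392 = 3.14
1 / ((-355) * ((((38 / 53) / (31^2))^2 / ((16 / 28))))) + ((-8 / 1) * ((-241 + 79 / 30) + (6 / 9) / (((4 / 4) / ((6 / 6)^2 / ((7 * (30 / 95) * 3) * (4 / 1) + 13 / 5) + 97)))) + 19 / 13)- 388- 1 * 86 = -191184347501204 / 96807133605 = -1974.90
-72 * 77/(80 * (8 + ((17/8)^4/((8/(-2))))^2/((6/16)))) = -34879832064/38905319045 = -0.90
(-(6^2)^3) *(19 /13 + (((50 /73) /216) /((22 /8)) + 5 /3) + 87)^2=-379000741.33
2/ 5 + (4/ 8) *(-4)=-8/ 5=-1.60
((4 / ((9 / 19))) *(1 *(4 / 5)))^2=92416 / 2025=45.64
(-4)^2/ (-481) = -0.03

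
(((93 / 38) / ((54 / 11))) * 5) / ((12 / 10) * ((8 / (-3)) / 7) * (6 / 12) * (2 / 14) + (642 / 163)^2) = 11098535525 / 68925057552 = 0.16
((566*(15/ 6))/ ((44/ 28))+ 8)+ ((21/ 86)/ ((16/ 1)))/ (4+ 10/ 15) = 27500835/ 30272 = 908.46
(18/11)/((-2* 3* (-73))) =3/803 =0.00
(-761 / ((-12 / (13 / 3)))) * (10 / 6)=49465 / 108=458.01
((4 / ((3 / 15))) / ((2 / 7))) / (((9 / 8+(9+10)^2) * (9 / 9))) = 560 / 2897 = 0.19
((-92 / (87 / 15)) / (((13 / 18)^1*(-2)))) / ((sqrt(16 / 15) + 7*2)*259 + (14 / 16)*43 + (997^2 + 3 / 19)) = 1431419405709600 / 130045701909316125127 -99093980160*sqrt(15) / 130045701909316125127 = 0.00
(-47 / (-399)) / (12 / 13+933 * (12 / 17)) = 10387 / 58155048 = 0.00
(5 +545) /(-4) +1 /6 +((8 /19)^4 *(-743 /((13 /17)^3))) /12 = -121699845260 /858945711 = -141.69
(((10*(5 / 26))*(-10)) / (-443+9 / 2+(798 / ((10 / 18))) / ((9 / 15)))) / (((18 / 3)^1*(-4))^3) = 125 / 175713408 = 0.00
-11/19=-0.58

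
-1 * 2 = -2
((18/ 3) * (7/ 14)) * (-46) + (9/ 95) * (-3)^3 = -13353/ 95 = -140.56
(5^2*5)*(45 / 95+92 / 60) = 14300 / 57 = 250.88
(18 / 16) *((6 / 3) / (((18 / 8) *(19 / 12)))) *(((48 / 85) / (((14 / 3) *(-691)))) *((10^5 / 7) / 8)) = -2160000 / 10936457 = -0.20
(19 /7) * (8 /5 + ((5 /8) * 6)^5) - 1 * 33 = 10159079 /5120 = 1984.20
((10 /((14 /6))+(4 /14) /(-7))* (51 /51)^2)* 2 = 416 /49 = 8.49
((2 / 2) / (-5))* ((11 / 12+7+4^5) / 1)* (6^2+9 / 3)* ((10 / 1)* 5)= -804895 / 2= -402447.50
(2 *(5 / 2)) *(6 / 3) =10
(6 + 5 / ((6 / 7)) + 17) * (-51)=-2941 / 2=-1470.50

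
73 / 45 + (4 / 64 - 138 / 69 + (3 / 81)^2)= -0.31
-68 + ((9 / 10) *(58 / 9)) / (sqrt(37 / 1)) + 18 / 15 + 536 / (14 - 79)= -4878 / 65 + 29 *sqrt(37) / 185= -74.09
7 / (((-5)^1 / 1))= -7 / 5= -1.40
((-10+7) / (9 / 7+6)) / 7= -1 / 17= -0.06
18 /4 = 9 /2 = 4.50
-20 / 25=-4 / 5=-0.80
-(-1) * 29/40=29/40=0.72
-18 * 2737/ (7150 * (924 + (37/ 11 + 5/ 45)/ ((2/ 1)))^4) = -215112377403/ 22928483370669388595200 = -0.00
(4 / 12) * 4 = 4 / 3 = 1.33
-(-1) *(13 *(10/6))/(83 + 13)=65/288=0.23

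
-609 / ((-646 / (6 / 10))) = 1827 / 3230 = 0.57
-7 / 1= -7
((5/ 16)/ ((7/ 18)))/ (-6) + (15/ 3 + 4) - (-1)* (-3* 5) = -687/ 112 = -6.13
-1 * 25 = -25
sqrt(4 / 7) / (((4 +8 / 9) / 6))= 27*sqrt(7) / 77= 0.93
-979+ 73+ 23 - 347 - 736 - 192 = -2158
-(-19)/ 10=19/ 10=1.90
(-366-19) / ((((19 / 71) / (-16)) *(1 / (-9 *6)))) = -23617440 / 19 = -1243023.16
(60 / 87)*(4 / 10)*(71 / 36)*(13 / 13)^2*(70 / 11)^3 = 48706000 / 347391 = 140.21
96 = 96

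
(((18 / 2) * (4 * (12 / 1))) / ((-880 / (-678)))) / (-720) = -1017 / 2200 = -0.46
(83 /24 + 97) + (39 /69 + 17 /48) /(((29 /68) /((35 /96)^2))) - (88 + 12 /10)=11.54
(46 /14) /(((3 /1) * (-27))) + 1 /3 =166 /567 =0.29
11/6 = 1.83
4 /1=4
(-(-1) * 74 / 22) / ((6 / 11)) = 37 / 6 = 6.17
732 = 732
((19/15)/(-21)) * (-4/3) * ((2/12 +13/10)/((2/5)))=836/2835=0.29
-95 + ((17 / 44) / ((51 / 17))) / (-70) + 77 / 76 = -16500653 / 175560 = -93.99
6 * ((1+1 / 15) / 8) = 4 / 5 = 0.80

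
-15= -15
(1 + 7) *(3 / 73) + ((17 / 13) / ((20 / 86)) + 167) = 1641313 / 9490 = 172.95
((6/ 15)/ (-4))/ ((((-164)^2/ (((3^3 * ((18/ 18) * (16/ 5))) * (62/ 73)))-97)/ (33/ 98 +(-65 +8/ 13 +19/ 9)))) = 66045531/ 2874061190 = 0.02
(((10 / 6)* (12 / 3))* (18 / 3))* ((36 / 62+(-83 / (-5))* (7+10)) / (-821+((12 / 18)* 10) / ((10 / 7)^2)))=-2629860 / 190123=-13.83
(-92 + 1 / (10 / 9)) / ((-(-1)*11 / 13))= -11843 / 110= -107.66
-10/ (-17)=10/ 17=0.59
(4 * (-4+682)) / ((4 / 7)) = 4746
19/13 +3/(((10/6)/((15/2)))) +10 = 649/26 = 24.96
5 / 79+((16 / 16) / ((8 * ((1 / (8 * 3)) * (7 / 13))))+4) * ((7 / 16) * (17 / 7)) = 90541 / 8848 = 10.23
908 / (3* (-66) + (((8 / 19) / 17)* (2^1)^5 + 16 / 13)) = -1906346 / 411453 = -4.63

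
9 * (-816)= -7344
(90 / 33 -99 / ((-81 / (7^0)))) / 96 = 391 / 9504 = 0.04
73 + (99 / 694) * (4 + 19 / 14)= 716693 / 9716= 73.76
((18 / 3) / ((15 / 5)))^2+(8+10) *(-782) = -14072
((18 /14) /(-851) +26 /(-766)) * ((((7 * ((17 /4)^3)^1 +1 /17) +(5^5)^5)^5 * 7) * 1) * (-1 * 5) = 181200392277372656133624851157771116541194988725183901911871948695702972814109147957652851096623518521175805 /62113045495014227968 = 2917267875585290512241427000000000000000000000000000000000000000000000000000000000000000.00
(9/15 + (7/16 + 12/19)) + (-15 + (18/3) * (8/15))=-15399/1520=-10.13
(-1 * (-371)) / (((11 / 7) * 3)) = 2597 / 33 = 78.70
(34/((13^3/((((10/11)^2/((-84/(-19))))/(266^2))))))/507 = 425/5270142495618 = 0.00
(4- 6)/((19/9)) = -18/19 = -0.95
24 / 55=0.44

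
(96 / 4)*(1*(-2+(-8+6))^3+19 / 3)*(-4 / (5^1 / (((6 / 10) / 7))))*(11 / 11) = 16608 / 175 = 94.90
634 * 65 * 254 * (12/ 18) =20934680/ 3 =6978226.67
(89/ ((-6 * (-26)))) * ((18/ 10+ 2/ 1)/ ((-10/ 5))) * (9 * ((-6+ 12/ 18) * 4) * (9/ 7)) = 121752/ 455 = 267.59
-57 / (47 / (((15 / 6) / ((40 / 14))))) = -399 / 376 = -1.06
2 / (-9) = -2 / 9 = -0.22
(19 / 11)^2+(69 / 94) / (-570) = 6444677 / 2161060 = 2.98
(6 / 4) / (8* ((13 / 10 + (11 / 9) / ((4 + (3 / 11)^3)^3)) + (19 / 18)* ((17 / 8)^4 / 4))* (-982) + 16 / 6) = -21180615582090240 / 743163396277257399523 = -0.00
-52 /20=-2.60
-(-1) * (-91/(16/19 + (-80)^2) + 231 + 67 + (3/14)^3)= 298.00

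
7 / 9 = 0.78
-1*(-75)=75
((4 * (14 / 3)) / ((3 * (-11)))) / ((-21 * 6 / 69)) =92 / 297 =0.31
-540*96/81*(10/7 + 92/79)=-1659.60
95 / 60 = 19 / 12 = 1.58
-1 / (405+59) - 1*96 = -44545 / 464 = -96.00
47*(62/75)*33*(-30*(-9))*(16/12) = 2307888/5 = 461577.60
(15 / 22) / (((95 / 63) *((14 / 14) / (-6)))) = -2.71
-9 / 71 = -0.13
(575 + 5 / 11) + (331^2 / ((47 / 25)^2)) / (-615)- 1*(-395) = 2749825850 / 2988777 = 920.05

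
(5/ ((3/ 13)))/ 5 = 13/ 3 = 4.33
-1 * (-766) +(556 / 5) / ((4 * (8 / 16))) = 4108 / 5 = 821.60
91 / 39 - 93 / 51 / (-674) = 2.34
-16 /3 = -5.33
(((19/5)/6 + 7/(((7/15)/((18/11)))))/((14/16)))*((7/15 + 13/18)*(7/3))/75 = 1778126/1670625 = 1.06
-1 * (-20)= 20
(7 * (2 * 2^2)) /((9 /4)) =224 /9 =24.89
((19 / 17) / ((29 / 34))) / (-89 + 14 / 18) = -171 / 11513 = -0.01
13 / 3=4.33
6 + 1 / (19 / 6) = 120 / 19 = 6.32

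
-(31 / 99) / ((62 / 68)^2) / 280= -289 / 214830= -0.00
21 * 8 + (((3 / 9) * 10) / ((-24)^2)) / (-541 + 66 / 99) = 78430459 / 466848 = 168.00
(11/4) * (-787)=-8657/4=-2164.25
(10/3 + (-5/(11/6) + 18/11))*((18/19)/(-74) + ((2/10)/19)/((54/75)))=23/5643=0.00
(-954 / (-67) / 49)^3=868250664 / 35384466187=0.02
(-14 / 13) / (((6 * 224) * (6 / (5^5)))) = -3125 / 7488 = -0.42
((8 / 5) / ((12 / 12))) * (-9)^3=-5832 / 5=-1166.40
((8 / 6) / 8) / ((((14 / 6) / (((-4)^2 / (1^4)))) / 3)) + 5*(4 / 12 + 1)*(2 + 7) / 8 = 153 / 14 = 10.93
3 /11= 0.27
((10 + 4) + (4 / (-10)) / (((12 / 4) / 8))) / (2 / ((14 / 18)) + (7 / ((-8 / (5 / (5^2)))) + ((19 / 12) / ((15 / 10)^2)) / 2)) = 97776 / 20777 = 4.71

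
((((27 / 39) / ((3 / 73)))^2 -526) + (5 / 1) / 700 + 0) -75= -7504951 / 23660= -317.20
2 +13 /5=23 /5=4.60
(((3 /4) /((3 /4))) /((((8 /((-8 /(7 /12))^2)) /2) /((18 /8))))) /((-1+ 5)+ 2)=864 /49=17.63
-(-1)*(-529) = -529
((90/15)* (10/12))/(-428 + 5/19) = -95/8127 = -0.01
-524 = -524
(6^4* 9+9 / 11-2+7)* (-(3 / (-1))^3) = 3465936 / 11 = 315085.09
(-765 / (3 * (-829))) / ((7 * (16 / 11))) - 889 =-82539067 / 92848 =-888.97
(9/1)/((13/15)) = 135/13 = 10.38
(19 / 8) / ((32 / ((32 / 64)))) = 19 / 512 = 0.04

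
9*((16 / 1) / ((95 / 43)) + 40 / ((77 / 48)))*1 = 289.59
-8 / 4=-2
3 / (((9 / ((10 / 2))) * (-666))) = -5 / 1998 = -0.00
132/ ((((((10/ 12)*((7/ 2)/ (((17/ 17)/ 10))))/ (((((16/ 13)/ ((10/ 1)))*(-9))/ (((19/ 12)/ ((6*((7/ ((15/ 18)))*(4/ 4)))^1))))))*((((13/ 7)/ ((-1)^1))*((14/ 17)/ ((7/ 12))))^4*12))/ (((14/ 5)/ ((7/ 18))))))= -178675723611/ 88182087500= -2.03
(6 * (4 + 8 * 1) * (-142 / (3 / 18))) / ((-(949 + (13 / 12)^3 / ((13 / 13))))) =106002432 / 1642069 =64.55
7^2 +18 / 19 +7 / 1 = 1082 / 19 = 56.95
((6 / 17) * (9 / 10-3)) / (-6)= 21 / 170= 0.12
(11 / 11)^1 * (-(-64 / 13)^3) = 262144 / 2197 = 119.32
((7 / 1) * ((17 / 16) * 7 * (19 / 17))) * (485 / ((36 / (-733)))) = -330975155 / 576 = -574609.64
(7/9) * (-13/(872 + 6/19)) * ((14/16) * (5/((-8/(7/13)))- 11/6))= 630287/28639872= 0.02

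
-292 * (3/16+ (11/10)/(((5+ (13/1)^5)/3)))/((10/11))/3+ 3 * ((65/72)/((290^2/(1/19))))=-835859812561/41634882400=-20.08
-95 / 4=-23.75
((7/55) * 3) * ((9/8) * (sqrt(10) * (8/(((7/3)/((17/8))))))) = 1377 * sqrt(10)/440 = 9.90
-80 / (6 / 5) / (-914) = 100 / 1371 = 0.07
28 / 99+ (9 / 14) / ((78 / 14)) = 1025 / 2574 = 0.40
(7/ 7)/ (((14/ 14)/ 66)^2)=4356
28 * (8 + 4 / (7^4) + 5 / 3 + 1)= 307376 / 1029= 298.71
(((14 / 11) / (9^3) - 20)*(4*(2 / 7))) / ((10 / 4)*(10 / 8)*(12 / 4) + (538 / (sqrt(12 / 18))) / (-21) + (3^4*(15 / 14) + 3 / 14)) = -18463899776 / 69605471529 - 22086888448*sqrt(6) / 626449243761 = -0.35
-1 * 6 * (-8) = 48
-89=-89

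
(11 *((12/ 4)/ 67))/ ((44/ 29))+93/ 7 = 25533/ 1876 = 13.61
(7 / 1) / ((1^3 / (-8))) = -56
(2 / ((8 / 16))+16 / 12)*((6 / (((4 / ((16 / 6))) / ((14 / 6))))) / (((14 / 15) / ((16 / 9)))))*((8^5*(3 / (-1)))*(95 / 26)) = -3984588800 / 117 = -34056314.53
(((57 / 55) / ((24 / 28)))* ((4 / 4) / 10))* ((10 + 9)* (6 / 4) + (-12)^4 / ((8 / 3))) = 188727 / 200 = 943.64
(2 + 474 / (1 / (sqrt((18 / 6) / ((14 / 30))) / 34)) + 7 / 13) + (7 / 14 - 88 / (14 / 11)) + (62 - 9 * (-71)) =711 * sqrt(35) / 119 + 115551 / 182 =670.24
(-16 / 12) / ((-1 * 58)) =2 / 87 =0.02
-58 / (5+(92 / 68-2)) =-493 / 37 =-13.32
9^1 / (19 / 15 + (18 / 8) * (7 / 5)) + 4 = 320 / 53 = 6.04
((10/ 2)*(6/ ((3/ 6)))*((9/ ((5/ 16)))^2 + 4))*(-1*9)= -450057.60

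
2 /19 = 0.11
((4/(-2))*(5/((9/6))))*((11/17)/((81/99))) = -2420/459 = -5.27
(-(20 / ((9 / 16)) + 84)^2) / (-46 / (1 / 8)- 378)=578888 / 30213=19.16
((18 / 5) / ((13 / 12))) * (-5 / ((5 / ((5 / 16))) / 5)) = -135 / 26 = -5.19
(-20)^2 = 400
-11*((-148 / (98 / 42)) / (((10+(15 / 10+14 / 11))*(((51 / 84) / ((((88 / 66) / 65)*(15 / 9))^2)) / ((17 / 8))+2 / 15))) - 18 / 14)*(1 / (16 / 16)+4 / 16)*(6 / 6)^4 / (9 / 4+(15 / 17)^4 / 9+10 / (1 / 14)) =20036710033065 / 158793351017581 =0.13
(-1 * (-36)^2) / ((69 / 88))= -38016 / 23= -1652.87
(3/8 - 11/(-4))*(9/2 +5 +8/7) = 3725/112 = 33.26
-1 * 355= -355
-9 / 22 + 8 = 167 / 22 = 7.59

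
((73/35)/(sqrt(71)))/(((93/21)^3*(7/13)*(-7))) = -949*sqrt(71)/10575805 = -0.00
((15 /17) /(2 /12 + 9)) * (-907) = -16326 /187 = -87.30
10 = 10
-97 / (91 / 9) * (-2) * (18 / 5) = 31428 / 455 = 69.07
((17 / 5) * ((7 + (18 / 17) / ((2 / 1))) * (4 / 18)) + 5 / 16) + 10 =16.00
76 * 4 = 304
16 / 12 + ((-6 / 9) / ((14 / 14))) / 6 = 11 / 9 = 1.22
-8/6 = -4/3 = -1.33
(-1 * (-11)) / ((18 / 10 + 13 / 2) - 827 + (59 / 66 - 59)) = -0.01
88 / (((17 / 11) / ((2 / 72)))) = 242 / 153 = 1.58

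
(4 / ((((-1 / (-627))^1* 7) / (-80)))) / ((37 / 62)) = -12439680 / 259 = -48029.65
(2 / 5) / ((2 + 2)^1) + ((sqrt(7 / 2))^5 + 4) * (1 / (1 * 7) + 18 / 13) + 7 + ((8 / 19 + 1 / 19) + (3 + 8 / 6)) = 934537 / 51870 + 973 * sqrt(14) / 104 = 53.02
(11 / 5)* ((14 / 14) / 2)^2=11 / 20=0.55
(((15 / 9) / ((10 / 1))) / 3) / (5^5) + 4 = 225001 / 56250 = 4.00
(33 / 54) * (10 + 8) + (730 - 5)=736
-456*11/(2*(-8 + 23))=-836/5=-167.20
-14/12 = -7/6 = -1.17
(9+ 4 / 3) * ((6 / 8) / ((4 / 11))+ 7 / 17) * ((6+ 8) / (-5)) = -146041 / 2040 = -71.59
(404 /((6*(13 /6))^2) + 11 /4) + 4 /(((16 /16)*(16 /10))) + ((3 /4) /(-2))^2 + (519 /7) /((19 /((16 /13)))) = 18102341 /1438528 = 12.58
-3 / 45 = -1 / 15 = -0.07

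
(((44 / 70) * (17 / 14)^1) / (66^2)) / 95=0.00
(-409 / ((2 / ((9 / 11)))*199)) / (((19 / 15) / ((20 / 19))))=-552150 / 790229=-0.70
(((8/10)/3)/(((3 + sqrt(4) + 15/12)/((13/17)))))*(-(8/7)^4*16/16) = -0.06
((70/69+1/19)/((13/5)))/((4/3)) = 6995/22724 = 0.31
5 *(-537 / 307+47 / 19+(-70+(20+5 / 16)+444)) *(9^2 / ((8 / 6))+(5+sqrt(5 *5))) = 52168238395 / 373312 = 139744.34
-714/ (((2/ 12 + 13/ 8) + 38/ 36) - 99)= 7344/ 989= 7.43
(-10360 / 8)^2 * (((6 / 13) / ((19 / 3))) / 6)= 5031075 / 247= 20368.72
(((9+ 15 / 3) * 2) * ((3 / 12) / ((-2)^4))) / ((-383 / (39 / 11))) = -273 / 67408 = -0.00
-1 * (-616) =616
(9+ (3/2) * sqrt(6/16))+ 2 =11.92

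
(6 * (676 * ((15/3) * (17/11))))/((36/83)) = 2384590/33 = 72260.30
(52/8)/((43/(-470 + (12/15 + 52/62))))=-471874/6665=-70.80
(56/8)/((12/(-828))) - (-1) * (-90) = -573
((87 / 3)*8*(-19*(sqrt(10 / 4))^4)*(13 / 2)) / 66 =-179075 / 66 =-2713.26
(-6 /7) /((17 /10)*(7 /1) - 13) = 60 /77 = 0.78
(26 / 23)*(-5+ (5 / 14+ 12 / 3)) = -117 / 161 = -0.73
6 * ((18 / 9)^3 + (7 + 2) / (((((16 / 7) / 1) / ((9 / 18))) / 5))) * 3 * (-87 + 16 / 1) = -364869 / 16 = -22804.31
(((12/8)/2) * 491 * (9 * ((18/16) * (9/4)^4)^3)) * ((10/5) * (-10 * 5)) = -68237468454469044825/8589934592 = -7943886850.78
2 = 2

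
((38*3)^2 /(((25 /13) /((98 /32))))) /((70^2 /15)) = 126711 /2000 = 63.36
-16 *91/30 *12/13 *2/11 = -448/55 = -8.15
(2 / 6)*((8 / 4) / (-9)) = -2 / 27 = -0.07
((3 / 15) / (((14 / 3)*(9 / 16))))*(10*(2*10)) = 320 / 21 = 15.24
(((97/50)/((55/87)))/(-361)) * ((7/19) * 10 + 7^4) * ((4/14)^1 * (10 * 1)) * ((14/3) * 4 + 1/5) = -1101.89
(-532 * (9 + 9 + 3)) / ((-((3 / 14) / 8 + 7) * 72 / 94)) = 4900784 / 2361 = 2075.72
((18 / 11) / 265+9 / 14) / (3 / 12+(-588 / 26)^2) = 8952606 / 7058354765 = 0.00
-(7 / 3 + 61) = -190 / 3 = -63.33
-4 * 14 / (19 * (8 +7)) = -56 / 285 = -0.20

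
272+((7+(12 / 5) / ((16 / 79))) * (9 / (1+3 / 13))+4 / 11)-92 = 1120079 / 3520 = 318.20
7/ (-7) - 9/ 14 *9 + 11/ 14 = -6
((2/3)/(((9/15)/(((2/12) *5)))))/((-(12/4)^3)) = -25/729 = -0.03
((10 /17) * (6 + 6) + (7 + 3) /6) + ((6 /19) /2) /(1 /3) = 8914 /969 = 9.20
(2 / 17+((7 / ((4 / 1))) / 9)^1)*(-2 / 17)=-191 / 5202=-0.04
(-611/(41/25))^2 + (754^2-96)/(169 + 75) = 14471741630/102541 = 141131.27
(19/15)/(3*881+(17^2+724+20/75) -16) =19/54604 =0.00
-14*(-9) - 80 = 46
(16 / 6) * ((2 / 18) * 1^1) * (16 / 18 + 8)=640 / 243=2.63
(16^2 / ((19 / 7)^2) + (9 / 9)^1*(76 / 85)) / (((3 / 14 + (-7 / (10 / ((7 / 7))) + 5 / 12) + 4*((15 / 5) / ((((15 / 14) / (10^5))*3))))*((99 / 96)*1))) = 979933696 / 10585095642297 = 0.00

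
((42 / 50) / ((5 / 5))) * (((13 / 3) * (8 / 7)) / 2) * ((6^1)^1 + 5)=572 / 25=22.88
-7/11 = -0.64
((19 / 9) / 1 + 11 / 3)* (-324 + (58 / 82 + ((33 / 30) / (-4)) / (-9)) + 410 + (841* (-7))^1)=-1112954297 / 33210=-33512.63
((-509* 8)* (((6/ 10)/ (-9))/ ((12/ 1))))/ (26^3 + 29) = 1018/ 792225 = 0.00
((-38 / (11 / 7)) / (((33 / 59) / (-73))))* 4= 4582648 / 363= 12624.37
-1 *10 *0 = 0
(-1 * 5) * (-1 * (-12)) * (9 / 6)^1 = -90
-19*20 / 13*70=-26600 / 13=-2046.15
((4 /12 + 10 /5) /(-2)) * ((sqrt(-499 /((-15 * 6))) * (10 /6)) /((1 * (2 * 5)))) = -7 * sqrt(4990) /1080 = -0.46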